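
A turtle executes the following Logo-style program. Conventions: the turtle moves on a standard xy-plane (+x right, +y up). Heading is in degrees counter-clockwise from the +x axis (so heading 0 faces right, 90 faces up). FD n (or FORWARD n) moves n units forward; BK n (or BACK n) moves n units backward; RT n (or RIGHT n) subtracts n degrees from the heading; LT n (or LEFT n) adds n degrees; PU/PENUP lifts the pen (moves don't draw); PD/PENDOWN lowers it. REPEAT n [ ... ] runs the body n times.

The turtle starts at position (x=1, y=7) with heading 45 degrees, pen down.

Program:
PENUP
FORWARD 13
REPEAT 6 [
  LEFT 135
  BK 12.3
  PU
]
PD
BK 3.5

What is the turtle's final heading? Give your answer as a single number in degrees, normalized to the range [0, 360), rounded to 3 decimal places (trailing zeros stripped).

Answer: 135

Derivation:
Executing turtle program step by step:
Start: pos=(1,7), heading=45, pen down
PU: pen up
FD 13: (1,7) -> (10.192,16.192) [heading=45, move]
REPEAT 6 [
  -- iteration 1/6 --
  LT 135: heading 45 -> 180
  BK 12.3: (10.192,16.192) -> (22.492,16.192) [heading=180, move]
  PU: pen up
  -- iteration 2/6 --
  LT 135: heading 180 -> 315
  BK 12.3: (22.492,16.192) -> (13.795,24.89) [heading=315, move]
  PU: pen up
  -- iteration 3/6 --
  LT 135: heading 315 -> 90
  BK 12.3: (13.795,24.89) -> (13.795,12.59) [heading=90, move]
  PU: pen up
  -- iteration 4/6 --
  LT 135: heading 90 -> 225
  BK 12.3: (13.795,12.59) -> (22.492,21.287) [heading=225, move]
  PU: pen up
  -- iteration 5/6 --
  LT 135: heading 225 -> 0
  BK 12.3: (22.492,21.287) -> (10.192,21.287) [heading=0, move]
  PU: pen up
  -- iteration 6/6 --
  LT 135: heading 0 -> 135
  BK 12.3: (10.192,21.287) -> (18.89,12.59) [heading=135, move]
  PU: pen up
]
PD: pen down
BK 3.5: (18.89,12.59) -> (21.365,10.115) [heading=135, draw]
Final: pos=(21.365,10.115), heading=135, 1 segment(s) drawn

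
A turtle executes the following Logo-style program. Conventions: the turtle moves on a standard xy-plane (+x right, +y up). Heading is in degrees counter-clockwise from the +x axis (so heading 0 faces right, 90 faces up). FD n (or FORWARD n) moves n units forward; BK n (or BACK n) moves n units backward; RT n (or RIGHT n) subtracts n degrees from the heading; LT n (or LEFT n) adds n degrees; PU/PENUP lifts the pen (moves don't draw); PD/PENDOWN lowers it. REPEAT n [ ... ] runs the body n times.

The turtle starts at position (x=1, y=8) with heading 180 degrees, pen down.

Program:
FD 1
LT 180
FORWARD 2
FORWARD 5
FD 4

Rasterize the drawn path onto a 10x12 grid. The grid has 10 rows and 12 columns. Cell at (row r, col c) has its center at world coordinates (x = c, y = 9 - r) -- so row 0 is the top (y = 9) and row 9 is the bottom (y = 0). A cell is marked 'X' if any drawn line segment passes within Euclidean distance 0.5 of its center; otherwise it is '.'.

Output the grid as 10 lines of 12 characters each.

Answer: ............
XXXXXXXXXXXX
............
............
............
............
............
............
............
............

Derivation:
Segment 0: (1,8) -> (0,8)
Segment 1: (0,8) -> (2,8)
Segment 2: (2,8) -> (7,8)
Segment 3: (7,8) -> (11,8)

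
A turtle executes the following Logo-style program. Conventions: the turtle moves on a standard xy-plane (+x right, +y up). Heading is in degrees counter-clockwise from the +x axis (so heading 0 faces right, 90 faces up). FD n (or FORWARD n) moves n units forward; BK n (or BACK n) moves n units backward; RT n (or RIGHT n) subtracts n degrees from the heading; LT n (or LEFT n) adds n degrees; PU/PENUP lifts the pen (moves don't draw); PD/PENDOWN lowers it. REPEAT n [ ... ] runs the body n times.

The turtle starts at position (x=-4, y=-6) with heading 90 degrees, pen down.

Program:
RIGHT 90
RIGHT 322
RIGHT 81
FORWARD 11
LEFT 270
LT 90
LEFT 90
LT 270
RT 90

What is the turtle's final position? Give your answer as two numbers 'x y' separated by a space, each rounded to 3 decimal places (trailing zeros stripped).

Executing turtle program step by step:
Start: pos=(-4,-6), heading=90, pen down
RT 90: heading 90 -> 0
RT 322: heading 0 -> 38
RT 81: heading 38 -> 317
FD 11: (-4,-6) -> (4.045,-13.502) [heading=317, draw]
LT 270: heading 317 -> 227
LT 90: heading 227 -> 317
LT 90: heading 317 -> 47
LT 270: heading 47 -> 317
RT 90: heading 317 -> 227
Final: pos=(4.045,-13.502), heading=227, 1 segment(s) drawn

Answer: 4.045 -13.502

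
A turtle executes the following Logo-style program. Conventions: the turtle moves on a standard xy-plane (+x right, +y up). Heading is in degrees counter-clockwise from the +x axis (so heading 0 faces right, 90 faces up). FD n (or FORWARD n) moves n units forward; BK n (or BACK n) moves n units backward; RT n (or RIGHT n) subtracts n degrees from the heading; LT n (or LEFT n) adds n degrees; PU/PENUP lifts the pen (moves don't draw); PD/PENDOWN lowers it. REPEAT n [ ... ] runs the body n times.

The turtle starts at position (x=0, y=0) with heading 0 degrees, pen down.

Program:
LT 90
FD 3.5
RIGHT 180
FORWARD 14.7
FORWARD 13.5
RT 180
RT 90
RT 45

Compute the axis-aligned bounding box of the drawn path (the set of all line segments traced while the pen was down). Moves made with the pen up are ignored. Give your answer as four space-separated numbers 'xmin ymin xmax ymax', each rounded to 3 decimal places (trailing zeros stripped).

Executing turtle program step by step:
Start: pos=(0,0), heading=0, pen down
LT 90: heading 0 -> 90
FD 3.5: (0,0) -> (0,3.5) [heading=90, draw]
RT 180: heading 90 -> 270
FD 14.7: (0,3.5) -> (0,-11.2) [heading=270, draw]
FD 13.5: (0,-11.2) -> (0,-24.7) [heading=270, draw]
RT 180: heading 270 -> 90
RT 90: heading 90 -> 0
RT 45: heading 0 -> 315
Final: pos=(0,-24.7), heading=315, 3 segment(s) drawn

Segment endpoints: x in {0, 0, 0, 0}, y in {-24.7, -11.2, 0, 3.5}
xmin=0, ymin=-24.7, xmax=0, ymax=3.5

Answer: 0 -24.7 0 3.5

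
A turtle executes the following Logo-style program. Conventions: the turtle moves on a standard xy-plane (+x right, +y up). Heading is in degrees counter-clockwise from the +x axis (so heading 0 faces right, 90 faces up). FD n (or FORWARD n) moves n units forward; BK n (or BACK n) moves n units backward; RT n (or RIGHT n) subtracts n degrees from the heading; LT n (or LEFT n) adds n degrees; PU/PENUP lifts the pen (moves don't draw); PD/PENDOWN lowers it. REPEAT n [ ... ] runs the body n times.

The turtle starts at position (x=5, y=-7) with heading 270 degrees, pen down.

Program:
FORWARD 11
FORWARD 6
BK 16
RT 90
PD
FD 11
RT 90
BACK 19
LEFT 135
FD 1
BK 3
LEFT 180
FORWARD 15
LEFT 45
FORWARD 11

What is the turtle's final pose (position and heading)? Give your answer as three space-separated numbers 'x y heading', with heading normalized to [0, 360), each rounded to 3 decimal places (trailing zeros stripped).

Answer: 6.021 -3.979 90

Derivation:
Executing turtle program step by step:
Start: pos=(5,-7), heading=270, pen down
FD 11: (5,-7) -> (5,-18) [heading=270, draw]
FD 6: (5,-18) -> (5,-24) [heading=270, draw]
BK 16: (5,-24) -> (5,-8) [heading=270, draw]
RT 90: heading 270 -> 180
PD: pen down
FD 11: (5,-8) -> (-6,-8) [heading=180, draw]
RT 90: heading 180 -> 90
BK 19: (-6,-8) -> (-6,-27) [heading=90, draw]
LT 135: heading 90 -> 225
FD 1: (-6,-27) -> (-6.707,-27.707) [heading=225, draw]
BK 3: (-6.707,-27.707) -> (-4.586,-25.586) [heading=225, draw]
LT 180: heading 225 -> 45
FD 15: (-4.586,-25.586) -> (6.021,-14.979) [heading=45, draw]
LT 45: heading 45 -> 90
FD 11: (6.021,-14.979) -> (6.021,-3.979) [heading=90, draw]
Final: pos=(6.021,-3.979), heading=90, 9 segment(s) drawn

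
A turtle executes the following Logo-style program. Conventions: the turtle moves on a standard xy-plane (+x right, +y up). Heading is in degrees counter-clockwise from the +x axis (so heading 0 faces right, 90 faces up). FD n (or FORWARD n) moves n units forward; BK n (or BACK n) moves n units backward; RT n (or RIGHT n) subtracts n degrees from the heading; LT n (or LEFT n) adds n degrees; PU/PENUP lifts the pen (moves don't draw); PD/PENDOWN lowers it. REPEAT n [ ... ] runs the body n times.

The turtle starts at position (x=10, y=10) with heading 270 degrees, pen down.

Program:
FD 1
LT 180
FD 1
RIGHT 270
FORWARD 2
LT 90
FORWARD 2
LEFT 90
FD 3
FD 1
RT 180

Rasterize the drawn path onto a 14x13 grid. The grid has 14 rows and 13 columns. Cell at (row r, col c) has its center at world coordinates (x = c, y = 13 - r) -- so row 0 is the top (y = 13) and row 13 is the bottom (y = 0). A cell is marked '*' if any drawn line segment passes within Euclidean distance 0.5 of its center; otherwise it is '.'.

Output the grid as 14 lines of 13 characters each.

Answer: .............
.............
.............
........***..
........*.*..
........*****
.............
.............
.............
.............
.............
.............
.............
.............

Derivation:
Segment 0: (10,10) -> (10,9)
Segment 1: (10,9) -> (10,10)
Segment 2: (10,10) -> (8,10)
Segment 3: (8,10) -> (8,8)
Segment 4: (8,8) -> (11,8)
Segment 5: (11,8) -> (12,8)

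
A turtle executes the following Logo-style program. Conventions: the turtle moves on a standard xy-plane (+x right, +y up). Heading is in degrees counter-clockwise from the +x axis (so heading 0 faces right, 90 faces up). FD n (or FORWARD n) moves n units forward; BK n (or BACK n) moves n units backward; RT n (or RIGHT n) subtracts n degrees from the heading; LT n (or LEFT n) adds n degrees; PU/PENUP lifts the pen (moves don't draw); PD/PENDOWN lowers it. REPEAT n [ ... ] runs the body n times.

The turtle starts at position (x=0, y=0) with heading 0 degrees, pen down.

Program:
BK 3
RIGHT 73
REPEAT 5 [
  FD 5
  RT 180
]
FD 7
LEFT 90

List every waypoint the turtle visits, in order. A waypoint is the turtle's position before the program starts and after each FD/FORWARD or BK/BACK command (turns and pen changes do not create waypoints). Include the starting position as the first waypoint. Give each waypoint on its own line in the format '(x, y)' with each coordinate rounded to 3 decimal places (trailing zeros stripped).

Answer: (0, 0)
(-3, 0)
(-1.538, -4.782)
(-3, 0)
(-1.538, -4.782)
(-3, 0)
(-1.538, -4.782)
(-3.585, 1.913)

Derivation:
Executing turtle program step by step:
Start: pos=(0,0), heading=0, pen down
BK 3: (0,0) -> (-3,0) [heading=0, draw]
RT 73: heading 0 -> 287
REPEAT 5 [
  -- iteration 1/5 --
  FD 5: (-3,0) -> (-1.538,-4.782) [heading=287, draw]
  RT 180: heading 287 -> 107
  -- iteration 2/5 --
  FD 5: (-1.538,-4.782) -> (-3,0) [heading=107, draw]
  RT 180: heading 107 -> 287
  -- iteration 3/5 --
  FD 5: (-3,0) -> (-1.538,-4.782) [heading=287, draw]
  RT 180: heading 287 -> 107
  -- iteration 4/5 --
  FD 5: (-1.538,-4.782) -> (-3,0) [heading=107, draw]
  RT 180: heading 107 -> 287
  -- iteration 5/5 --
  FD 5: (-3,0) -> (-1.538,-4.782) [heading=287, draw]
  RT 180: heading 287 -> 107
]
FD 7: (-1.538,-4.782) -> (-3.585,1.913) [heading=107, draw]
LT 90: heading 107 -> 197
Final: pos=(-3.585,1.913), heading=197, 7 segment(s) drawn
Waypoints (8 total):
(0, 0)
(-3, 0)
(-1.538, -4.782)
(-3, 0)
(-1.538, -4.782)
(-3, 0)
(-1.538, -4.782)
(-3.585, 1.913)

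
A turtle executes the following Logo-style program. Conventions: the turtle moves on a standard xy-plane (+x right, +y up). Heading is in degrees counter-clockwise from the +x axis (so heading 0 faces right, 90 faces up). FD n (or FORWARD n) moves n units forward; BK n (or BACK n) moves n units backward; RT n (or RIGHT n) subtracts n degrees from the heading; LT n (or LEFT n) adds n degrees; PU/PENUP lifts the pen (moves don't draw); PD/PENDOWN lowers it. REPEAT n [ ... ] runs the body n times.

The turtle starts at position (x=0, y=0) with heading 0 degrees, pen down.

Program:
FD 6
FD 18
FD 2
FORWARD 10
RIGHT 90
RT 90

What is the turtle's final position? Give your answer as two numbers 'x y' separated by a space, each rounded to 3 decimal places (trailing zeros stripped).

Answer: 36 0

Derivation:
Executing turtle program step by step:
Start: pos=(0,0), heading=0, pen down
FD 6: (0,0) -> (6,0) [heading=0, draw]
FD 18: (6,0) -> (24,0) [heading=0, draw]
FD 2: (24,0) -> (26,0) [heading=0, draw]
FD 10: (26,0) -> (36,0) [heading=0, draw]
RT 90: heading 0 -> 270
RT 90: heading 270 -> 180
Final: pos=(36,0), heading=180, 4 segment(s) drawn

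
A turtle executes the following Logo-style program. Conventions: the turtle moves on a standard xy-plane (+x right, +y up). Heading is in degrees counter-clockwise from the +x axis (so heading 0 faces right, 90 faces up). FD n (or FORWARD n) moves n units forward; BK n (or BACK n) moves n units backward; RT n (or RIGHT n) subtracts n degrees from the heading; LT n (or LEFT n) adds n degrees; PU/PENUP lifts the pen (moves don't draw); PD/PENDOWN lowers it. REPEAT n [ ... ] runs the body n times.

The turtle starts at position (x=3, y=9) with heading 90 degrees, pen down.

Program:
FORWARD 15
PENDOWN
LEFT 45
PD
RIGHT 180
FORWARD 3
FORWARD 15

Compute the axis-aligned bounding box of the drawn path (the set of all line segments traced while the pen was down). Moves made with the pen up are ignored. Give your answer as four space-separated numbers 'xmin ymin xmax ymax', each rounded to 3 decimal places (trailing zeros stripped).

Executing turtle program step by step:
Start: pos=(3,9), heading=90, pen down
FD 15: (3,9) -> (3,24) [heading=90, draw]
PD: pen down
LT 45: heading 90 -> 135
PD: pen down
RT 180: heading 135 -> 315
FD 3: (3,24) -> (5.121,21.879) [heading=315, draw]
FD 15: (5.121,21.879) -> (15.728,11.272) [heading=315, draw]
Final: pos=(15.728,11.272), heading=315, 3 segment(s) drawn

Segment endpoints: x in {3, 3, 5.121, 15.728}, y in {9, 11.272, 21.879, 24}
xmin=3, ymin=9, xmax=15.728, ymax=24

Answer: 3 9 15.728 24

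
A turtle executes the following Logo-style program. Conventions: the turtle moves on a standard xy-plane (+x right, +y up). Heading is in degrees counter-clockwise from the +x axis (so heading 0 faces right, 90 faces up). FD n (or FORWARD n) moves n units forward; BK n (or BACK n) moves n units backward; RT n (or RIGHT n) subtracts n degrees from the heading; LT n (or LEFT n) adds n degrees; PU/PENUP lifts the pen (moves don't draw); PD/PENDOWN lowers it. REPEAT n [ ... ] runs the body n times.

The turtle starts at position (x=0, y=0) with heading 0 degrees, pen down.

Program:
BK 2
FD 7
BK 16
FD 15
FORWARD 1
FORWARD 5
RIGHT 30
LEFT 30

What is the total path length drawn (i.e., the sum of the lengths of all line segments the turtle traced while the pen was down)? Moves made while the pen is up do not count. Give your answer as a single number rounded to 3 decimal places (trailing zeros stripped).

Executing turtle program step by step:
Start: pos=(0,0), heading=0, pen down
BK 2: (0,0) -> (-2,0) [heading=0, draw]
FD 7: (-2,0) -> (5,0) [heading=0, draw]
BK 16: (5,0) -> (-11,0) [heading=0, draw]
FD 15: (-11,0) -> (4,0) [heading=0, draw]
FD 1: (4,0) -> (5,0) [heading=0, draw]
FD 5: (5,0) -> (10,0) [heading=0, draw]
RT 30: heading 0 -> 330
LT 30: heading 330 -> 0
Final: pos=(10,0), heading=0, 6 segment(s) drawn

Segment lengths:
  seg 1: (0,0) -> (-2,0), length = 2
  seg 2: (-2,0) -> (5,0), length = 7
  seg 3: (5,0) -> (-11,0), length = 16
  seg 4: (-11,0) -> (4,0), length = 15
  seg 5: (4,0) -> (5,0), length = 1
  seg 6: (5,0) -> (10,0), length = 5
Total = 46

Answer: 46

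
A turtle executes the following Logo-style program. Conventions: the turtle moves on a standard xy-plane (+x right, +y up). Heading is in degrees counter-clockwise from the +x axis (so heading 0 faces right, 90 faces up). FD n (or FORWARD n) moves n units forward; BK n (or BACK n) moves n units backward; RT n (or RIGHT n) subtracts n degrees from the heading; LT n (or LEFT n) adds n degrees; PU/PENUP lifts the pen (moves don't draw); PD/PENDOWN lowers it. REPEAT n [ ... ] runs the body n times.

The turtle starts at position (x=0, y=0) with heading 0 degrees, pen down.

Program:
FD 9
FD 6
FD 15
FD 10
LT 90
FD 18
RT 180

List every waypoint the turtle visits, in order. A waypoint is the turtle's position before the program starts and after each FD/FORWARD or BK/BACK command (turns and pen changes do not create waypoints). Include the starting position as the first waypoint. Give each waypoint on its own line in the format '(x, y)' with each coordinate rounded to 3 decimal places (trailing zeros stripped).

Answer: (0, 0)
(9, 0)
(15, 0)
(30, 0)
(40, 0)
(40, 18)

Derivation:
Executing turtle program step by step:
Start: pos=(0,0), heading=0, pen down
FD 9: (0,0) -> (9,0) [heading=0, draw]
FD 6: (9,0) -> (15,0) [heading=0, draw]
FD 15: (15,0) -> (30,0) [heading=0, draw]
FD 10: (30,0) -> (40,0) [heading=0, draw]
LT 90: heading 0 -> 90
FD 18: (40,0) -> (40,18) [heading=90, draw]
RT 180: heading 90 -> 270
Final: pos=(40,18), heading=270, 5 segment(s) drawn
Waypoints (6 total):
(0, 0)
(9, 0)
(15, 0)
(30, 0)
(40, 0)
(40, 18)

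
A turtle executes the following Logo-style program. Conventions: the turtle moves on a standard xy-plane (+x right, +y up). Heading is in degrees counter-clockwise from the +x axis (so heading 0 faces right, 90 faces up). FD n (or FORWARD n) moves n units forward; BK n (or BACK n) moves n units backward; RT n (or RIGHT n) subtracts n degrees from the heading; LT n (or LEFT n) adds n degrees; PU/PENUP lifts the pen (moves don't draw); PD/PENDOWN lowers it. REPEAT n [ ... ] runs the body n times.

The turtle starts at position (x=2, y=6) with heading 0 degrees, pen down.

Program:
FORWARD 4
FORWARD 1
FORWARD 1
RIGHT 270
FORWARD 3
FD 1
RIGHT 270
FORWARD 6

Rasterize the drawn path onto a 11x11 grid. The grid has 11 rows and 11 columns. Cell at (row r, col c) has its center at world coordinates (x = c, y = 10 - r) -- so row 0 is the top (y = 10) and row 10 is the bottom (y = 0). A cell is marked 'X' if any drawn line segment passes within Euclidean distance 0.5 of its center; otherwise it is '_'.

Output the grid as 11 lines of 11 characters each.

Answer: __XXXXXXX__
________X__
________X__
________X__
__XXXXXXX__
___________
___________
___________
___________
___________
___________

Derivation:
Segment 0: (2,6) -> (6,6)
Segment 1: (6,6) -> (7,6)
Segment 2: (7,6) -> (8,6)
Segment 3: (8,6) -> (8,9)
Segment 4: (8,9) -> (8,10)
Segment 5: (8,10) -> (2,10)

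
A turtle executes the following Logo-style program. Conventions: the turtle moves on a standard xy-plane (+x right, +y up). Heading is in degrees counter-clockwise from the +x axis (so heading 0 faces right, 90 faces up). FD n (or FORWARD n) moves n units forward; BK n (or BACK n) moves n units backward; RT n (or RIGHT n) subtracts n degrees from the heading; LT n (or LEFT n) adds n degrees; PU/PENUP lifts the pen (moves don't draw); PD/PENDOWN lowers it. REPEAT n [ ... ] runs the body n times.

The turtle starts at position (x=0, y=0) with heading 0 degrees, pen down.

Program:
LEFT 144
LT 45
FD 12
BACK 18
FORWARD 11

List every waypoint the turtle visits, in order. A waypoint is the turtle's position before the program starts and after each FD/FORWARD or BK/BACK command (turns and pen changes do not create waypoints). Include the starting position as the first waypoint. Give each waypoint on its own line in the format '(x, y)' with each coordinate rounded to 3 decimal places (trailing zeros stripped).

Executing turtle program step by step:
Start: pos=(0,0), heading=0, pen down
LT 144: heading 0 -> 144
LT 45: heading 144 -> 189
FD 12: (0,0) -> (-11.852,-1.877) [heading=189, draw]
BK 18: (-11.852,-1.877) -> (5.926,0.939) [heading=189, draw]
FD 11: (5.926,0.939) -> (-4.938,-0.782) [heading=189, draw]
Final: pos=(-4.938,-0.782), heading=189, 3 segment(s) drawn
Waypoints (4 total):
(0, 0)
(-11.852, -1.877)
(5.926, 0.939)
(-4.938, -0.782)

Answer: (0, 0)
(-11.852, -1.877)
(5.926, 0.939)
(-4.938, -0.782)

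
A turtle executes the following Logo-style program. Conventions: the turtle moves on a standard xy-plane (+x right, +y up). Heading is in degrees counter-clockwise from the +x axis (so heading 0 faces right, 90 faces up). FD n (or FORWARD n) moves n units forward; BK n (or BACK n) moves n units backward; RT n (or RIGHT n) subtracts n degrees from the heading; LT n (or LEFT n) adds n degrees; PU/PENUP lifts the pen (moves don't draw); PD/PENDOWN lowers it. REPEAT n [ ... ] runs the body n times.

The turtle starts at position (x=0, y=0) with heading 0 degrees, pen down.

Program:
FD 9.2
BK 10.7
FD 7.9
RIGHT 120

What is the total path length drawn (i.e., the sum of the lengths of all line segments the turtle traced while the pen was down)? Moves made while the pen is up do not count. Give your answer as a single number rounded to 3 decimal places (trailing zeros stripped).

Executing turtle program step by step:
Start: pos=(0,0), heading=0, pen down
FD 9.2: (0,0) -> (9.2,0) [heading=0, draw]
BK 10.7: (9.2,0) -> (-1.5,0) [heading=0, draw]
FD 7.9: (-1.5,0) -> (6.4,0) [heading=0, draw]
RT 120: heading 0 -> 240
Final: pos=(6.4,0), heading=240, 3 segment(s) drawn

Segment lengths:
  seg 1: (0,0) -> (9.2,0), length = 9.2
  seg 2: (9.2,0) -> (-1.5,0), length = 10.7
  seg 3: (-1.5,0) -> (6.4,0), length = 7.9
Total = 27.8

Answer: 27.8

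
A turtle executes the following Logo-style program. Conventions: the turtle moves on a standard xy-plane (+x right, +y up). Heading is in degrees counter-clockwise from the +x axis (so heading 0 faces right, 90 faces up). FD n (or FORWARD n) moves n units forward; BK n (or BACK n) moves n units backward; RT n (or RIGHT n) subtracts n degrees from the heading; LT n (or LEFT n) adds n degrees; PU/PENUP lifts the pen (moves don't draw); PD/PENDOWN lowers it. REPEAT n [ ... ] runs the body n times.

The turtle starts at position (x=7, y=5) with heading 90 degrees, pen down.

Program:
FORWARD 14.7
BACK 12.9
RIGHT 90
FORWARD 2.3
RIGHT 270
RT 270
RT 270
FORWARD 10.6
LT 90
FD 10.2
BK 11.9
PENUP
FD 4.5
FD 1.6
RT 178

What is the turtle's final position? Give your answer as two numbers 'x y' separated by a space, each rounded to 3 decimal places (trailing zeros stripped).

Answer: 13.7 -3.8

Derivation:
Executing turtle program step by step:
Start: pos=(7,5), heading=90, pen down
FD 14.7: (7,5) -> (7,19.7) [heading=90, draw]
BK 12.9: (7,19.7) -> (7,6.8) [heading=90, draw]
RT 90: heading 90 -> 0
FD 2.3: (7,6.8) -> (9.3,6.8) [heading=0, draw]
RT 270: heading 0 -> 90
RT 270: heading 90 -> 180
RT 270: heading 180 -> 270
FD 10.6: (9.3,6.8) -> (9.3,-3.8) [heading=270, draw]
LT 90: heading 270 -> 0
FD 10.2: (9.3,-3.8) -> (19.5,-3.8) [heading=0, draw]
BK 11.9: (19.5,-3.8) -> (7.6,-3.8) [heading=0, draw]
PU: pen up
FD 4.5: (7.6,-3.8) -> (12.1,-3.8) [heading=0, move]
FD 1.6: (12.1,-3.8) -> (13.7,-3.8) [heading=0, move]
RT 178: heading 0 -> 182
Final: pos=(13.7,-3.8), heading=182, 6 segment(s) drawn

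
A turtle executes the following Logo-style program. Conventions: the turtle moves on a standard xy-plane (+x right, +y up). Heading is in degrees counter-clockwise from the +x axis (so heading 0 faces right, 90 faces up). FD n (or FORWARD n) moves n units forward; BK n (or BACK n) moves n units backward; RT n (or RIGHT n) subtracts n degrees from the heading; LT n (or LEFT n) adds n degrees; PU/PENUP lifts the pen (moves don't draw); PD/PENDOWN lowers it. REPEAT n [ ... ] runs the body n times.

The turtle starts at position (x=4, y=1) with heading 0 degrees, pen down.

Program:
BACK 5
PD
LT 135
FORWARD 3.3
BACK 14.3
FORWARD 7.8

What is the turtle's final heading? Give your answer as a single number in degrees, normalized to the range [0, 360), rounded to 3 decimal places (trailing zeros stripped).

Answer: 135

Derivation:
Executing turtle program step by step:
Start: pos=(4,1), heading=0, pen down
BK 5: (4,1) -> (-1,1) [heading=0, draw]
PD: pen down
LT 135: heading 0 -> 135
FD 3.3: (-1,1) -> (-3.333,3.333) [heading=135, draw]
BK 14.3: (-3.333,3.333) -> (6.778,-6.778) [heading=135, draw]
FD 7.8: (6.778,-6.778) -> (1.263,-1.263) [heading=135, draw]
Final: pos=(1.263,-1.263), heading=135, 4 segment(s) drawn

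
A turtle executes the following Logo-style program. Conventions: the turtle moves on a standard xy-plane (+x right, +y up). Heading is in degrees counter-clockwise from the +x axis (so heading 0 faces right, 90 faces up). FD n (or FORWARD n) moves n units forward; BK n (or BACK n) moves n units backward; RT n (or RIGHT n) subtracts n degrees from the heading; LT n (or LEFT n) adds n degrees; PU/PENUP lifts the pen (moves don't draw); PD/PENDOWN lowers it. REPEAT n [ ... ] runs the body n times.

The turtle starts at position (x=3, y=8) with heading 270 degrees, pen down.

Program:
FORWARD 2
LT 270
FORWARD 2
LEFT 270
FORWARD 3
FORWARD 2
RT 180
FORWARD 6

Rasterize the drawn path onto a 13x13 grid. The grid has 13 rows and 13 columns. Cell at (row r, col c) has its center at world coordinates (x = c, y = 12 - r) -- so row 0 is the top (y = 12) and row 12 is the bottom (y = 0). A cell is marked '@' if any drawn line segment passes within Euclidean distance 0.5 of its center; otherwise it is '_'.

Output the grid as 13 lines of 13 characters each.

Segment 0: (3,8) -> (3,6)
Segment 1: (3,6) -> (1,6)
Segment 2: (1,6) -> (1,9)
Segment 3: (1,9) -> (1,11)
Segment 4: (1,11) -> (1,5)

Answer: _____________
_@___________
_@___________
_@___________
_@_@_________
_@_@_________
_@@@_________
_@___________
_____________
_____________
_____________
_____________
_____________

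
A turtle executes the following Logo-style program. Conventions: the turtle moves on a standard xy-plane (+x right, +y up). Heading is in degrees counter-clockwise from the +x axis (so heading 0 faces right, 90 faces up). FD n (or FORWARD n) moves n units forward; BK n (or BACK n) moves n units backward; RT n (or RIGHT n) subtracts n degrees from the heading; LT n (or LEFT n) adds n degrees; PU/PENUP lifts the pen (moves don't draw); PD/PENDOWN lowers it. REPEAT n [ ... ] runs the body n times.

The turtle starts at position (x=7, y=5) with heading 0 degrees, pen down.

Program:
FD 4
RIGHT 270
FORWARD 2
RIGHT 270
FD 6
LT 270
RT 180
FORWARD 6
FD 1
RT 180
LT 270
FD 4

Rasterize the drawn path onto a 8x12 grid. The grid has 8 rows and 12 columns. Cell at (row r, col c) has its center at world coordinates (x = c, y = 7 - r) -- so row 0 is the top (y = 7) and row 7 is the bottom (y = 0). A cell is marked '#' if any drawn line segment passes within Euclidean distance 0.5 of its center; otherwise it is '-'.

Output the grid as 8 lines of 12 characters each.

Answer: -----#######
-----#-----#
-----#-#####
-----#------
-----#------
-----#------
-----#------
-----#####--

Derivation:
Segment 0: (7,5) -> (11,5)
Segment 1: (11,5) -> (11,7)
Segment 2: (11,7) -> (5,7)
Segment 3: (5,7) -> (5,1)
Segment 4: (5,1) -> (5,-0)
Segment 5: (5,-0) -> (9,-0)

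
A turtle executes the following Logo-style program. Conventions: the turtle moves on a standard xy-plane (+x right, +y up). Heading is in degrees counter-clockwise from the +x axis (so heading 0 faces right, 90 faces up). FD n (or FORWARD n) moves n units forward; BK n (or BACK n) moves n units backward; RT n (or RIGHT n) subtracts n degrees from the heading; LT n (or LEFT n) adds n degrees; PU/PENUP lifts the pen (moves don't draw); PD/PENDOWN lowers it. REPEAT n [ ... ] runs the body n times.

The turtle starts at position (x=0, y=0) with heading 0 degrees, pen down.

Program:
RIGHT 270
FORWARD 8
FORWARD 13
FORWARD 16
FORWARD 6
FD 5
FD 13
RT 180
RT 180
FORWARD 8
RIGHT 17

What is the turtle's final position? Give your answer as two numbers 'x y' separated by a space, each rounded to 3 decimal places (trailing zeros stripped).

Answer: 0 69

Derivation:
Executing turtle program step by step:
Start: pos=(0,0), heading=0, pen down
RT 270: heading 0 -> 90
FD 8: (0,0) -> (0,8) [heading=90, draw]
FD 13: (0,8) -> (0,21) [heading=90, draw]
FD 16: (0,21) -> (0,37) [heading=90, draw]
FD 6: (0,37) -> (0,43) [heading=90, draw]
FD 5: (0,43) -> (0,48) [heading=90, draw]
FD 13: (0,48) -> (0,61) [heading=90, draw]
RT 180: heading 90 -> 270
RT 180: heading 270 -> 90
FD 8: (0,61) -> (0,69) [heading=90, draw]
RT 17: heading 90 -> 73
Final: pos=(0,69), heading=73, 7 segment(s) drawn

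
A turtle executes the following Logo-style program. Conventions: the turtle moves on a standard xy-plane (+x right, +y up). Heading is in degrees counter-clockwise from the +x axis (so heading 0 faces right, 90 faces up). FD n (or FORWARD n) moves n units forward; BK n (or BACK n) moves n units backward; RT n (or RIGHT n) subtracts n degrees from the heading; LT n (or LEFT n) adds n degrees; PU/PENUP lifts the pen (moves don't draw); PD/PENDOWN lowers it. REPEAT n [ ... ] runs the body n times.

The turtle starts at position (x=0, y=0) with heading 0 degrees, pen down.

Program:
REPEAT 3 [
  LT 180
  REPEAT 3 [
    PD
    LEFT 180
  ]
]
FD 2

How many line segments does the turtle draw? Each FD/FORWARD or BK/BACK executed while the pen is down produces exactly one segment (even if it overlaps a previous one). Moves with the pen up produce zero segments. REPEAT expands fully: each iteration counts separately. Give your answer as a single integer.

Executing turtle program step by step:
Start: pos=(0,0), heading=0, pen down
REPEAT 3 [
  -- iteration 1/3 --
  LT 180: heading 0 -> 180
  REPEAT 3 [
    -- iteration 1/3 --
    PD: pen down
    LT 180: heading 180 -> 0
    -- iteration 2/3 --
    PD: pen down
    LT 180: heading 0 -> 180
    -- iteration 3/3 --
    PD: pen down
    LT 180: heading 180 -> 0
  ]
  -- iteration 2/3 --
  LT 180: heading 0 -> 180
  REPEAT 3 [
    -- iteration 1/3 --
    PD: pen down
    LT 180: heading 180 -> 0
    -- iteration 2/3 --
    PD: pen down
    LT 180: heading 0 -> 180
    -- iteration 3/3 --
    PD: pen down
    LT 180: heading 180 -> 0
  ]
  -- iteration 3/3 --
  LT 180: heading 0 -> 180
  REPEAT 3 [
    -- iteration 1/3 --
    PD: pen down
    LT 180: heading 180 -> 0
    -- iteration 2/3 --
    PD: pen down
    LT 180: heading 0 -> 180
    -- iteration 3/3 --
    PD: pen down
    LT 180: heading 180 -> 0
  ]
]
FD 2: (0,0) -> (2,0) [heading=0, draw]
Final: pos=(2,0), heading=0, 1 segment(s) drawn
Segments drawn: 1

Answer: 1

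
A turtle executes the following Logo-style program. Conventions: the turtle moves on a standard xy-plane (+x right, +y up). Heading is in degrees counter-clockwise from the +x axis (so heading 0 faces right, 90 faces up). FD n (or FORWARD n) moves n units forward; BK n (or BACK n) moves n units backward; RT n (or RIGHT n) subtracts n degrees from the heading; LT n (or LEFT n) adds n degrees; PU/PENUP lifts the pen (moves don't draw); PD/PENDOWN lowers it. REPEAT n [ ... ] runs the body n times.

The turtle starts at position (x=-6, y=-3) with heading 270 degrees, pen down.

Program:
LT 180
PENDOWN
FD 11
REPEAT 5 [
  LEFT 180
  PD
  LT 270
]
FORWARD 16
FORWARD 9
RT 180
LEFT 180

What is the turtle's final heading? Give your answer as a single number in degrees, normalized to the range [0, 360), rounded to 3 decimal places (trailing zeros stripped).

Executing turtle program step by step:
Start: pos=(-6,-3), heading=270, pen down
LT 180: heading 270 -> 90
PD: pen down
FD 11: (-6,-3) -> (-6,8) [heading=90, draw]
REPEAT 5 [
  -- iteration 1/5 --
  LT 180: heading 90 -> 270
  PD: pen down
  LT 270: heading 270 -> 180
  -- iteration 2/5 --
  LT 180: heading 180 -> 0
  PD: pen down
  LT 270: heading 0 -> 270
  -- iteration 3/5 --
  LT 180: heading 270 -> 90
  PD: pen down
  LT 270: heading 90 -> 0
  -- iteration 4/5 --
  LT 180: heading 0 -> 180
  PD: pen down
  LT 270: heading 180 -> 90
  -- iteration 5/5 --
  LT 180: heading 90 -> 270
  PD: pen down
  LT 270: heading 270 -> 180
]
FD 16: (-6,8) -> (-22,8) [heading=180, draw]
FD 9: (-22,8) -> (-31,8) [heading=180, draw]
RT 180: heading 180 -> 0
LT 180: heading 0 -> 180
Final: pos=(-31,8), heading=180, 3 segment(s) drawn

Answer: 180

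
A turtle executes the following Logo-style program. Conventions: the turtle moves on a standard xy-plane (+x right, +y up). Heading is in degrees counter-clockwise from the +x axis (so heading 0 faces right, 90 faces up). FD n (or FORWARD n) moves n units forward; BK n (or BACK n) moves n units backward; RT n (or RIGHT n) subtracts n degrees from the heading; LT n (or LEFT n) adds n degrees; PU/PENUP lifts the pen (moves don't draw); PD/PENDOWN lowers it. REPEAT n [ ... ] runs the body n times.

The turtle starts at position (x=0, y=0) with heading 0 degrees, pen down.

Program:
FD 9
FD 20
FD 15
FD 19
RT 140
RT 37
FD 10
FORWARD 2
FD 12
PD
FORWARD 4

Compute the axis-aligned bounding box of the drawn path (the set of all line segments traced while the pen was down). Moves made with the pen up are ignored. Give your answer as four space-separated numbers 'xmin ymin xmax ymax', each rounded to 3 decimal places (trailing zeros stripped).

Executing turtle program step by step:
Start: pos=(0,0), heading=0, pen down
FD 9: (0,0) -> (9,0) [heading=0, draw]
FD 20: (9,0) -> (29,0) [heading=0, draw]
FD 15: (29,0) -> (44,0) [heading=0, draw]
FD 19: (44,0) -> (63,0) [heading=0, draw]
RT 140: heading 0 -> 220
RT 37: heading 220 -> 183
FD 10: (63,0) -> (53.014,-0.523) [heading=183, draw]
FD 2: (53.014,-0.523) -> (51.016,-0.628) [heading=183, draw]
FD 12: (51.016,-0.628) -> (39.033,-1.256) [heading=183, draw]
PD: pen down
FD 4: (39.033,-1.256) -> (35.038,-1.465) [heading=183, draw]
Final: pos=(35.038,-1.465), heading=183, 8 segment(s) drawn

Segment endpoints: x in {0, 9, 29, 35.038, 39.033, 44, 51.016, 53.014, 63}, y in {-1.465, -1.256, -0.628, -0.523, 0}
xmin=0, ymin=-1.465, xmax=63, ymax=0

Answer: 0 -1.465 63 0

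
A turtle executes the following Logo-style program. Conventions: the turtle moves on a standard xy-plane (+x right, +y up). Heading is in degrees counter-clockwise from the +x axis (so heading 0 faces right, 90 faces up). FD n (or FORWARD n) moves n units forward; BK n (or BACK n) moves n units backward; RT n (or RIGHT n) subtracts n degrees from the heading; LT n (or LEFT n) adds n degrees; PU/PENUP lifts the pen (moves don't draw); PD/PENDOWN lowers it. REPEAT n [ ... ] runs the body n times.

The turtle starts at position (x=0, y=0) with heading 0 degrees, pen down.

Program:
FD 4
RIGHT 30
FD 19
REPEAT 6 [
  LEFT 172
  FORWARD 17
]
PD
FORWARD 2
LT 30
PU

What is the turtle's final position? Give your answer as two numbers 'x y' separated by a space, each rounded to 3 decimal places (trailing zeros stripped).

Answer: 14.992 -15.129

Derivation:
Executing turtle program step by step:
Start: pos=(0,0), heading=0, pen down
FD 4: (0,0) -> (4,0) [heading=0, draw]
RT 30: heading 0 -> 330
FD 19: (4,0) -> (20.454,-9.5) [heading=330, draw]
REPEAT 6 [
  -- iteration 1/6 --
  LT 172: heading 330 -> 142
  FD 17: (20.454,-9.5) -> (7.058,0.966) [heading=142, draw]
  -- iteration 2/6 --
  LT 172: heading 142 -> 314
  FD 17: (7.058,0.966) -> (18.867,-11.263) [heading=314, draw]
  -- iteration 3/6 --
  LT 172: heading 314 -> 126
  FD 17: (18.867,-11.263) -> (8.875,2.491) [heading=126, draw]
  -- iteration 4/6 --
  LT 172: heading 126 -> 298
  FD 17: (8.875,2.491) -> (16.856,-12.519) [heading=298, draw]
  -- iteration 5/6 --
  LT 172: heading 298 -> 110
  FD 17: (16.856,-12.519) -> (11.042,3.455) [heading=110, draw]
  -- iteration 6/6 --
  LT 172: heading 110 -> 282
  FD 17: (11.042,3.455) -> (14.576,-13.173) [heading=282, draw]
]
PD: pen down
FD 2: (14.576,-13.173) -> (14.992,-15.129) [heading=282, draw]
LT 30: heading 282 -> 312
PU: pen up
Final: pos=(14.992,-15.129), heading=312, 9 segment(s) drawn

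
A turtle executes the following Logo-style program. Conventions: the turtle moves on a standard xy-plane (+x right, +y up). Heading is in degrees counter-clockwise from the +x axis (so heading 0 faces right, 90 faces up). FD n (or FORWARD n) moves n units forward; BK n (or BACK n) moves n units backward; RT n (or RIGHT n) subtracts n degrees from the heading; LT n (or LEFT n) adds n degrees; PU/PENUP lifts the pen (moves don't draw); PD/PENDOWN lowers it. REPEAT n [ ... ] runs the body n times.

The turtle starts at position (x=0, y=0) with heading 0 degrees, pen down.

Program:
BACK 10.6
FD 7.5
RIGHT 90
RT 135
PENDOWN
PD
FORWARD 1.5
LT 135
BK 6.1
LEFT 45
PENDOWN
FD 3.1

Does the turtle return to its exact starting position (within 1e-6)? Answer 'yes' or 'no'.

Answer: no

Derivation:
Executing turtle program step by step:
Start: pos=(0,0), heading=0, pen down
BK 10.6: (0,0) -> (-10.6,0) [heading=0, draw]
FD 7.5: (-10.6,0) -> (-3.1,0) [heading=0, draw]
RT 90: heading 0 -> 270
RT 135: heading 270 -> 135
PD: pen down
PD: pen down
FD 1.5: (-3.1,0) -> (-4.161,1.061) [heading=135, draw]
LT 135: heading 135 -> 270
BK 6.1: (-4.161,1.061) -> (-4.161,7.161) [heading=270, draw]
LT 45: heading 270 -> 315
PD: pen down
FD 3.1: (-4.161,7.161) -> (-1.969,4.969) [heading=315, draw]
Final: pos=(-1.969,4.969), heading=315, 5 segment(s) drawn

Start position: (0, 0)
Final position: (-1.969, 4.969)
Distance = 5.344; >= 1e-6 -> NOT closed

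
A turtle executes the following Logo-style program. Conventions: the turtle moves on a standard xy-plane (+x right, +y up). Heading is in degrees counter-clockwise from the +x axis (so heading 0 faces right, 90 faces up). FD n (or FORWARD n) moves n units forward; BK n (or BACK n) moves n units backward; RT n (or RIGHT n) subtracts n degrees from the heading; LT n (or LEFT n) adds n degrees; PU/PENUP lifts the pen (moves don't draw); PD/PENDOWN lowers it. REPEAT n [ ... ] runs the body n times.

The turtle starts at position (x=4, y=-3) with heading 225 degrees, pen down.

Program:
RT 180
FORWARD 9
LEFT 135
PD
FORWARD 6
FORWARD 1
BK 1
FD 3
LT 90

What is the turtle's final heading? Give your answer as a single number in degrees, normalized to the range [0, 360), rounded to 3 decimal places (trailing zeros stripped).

Answer: 270

Derivation:
Executing turtle program step by step:
Start: pos=(4,-3), heading=225, pen down
RT 180: heading 225 -> 45
FD 9: (4,-3) -> (10.364,3.364) [heading=45, draw]
LT 135: heading 45 -> 180
PD: pen down
FD 6: (10.364,3.364) -> (4.364,3.364) [heading=180, draw]
FD 1: (4.364,3.364) -> (3.364,3.364) [heading=180, draw]
BK 1: (3.364,3.364) -> (4.364,3.364) [heading=180, draw]
FD 3: (4.364,3.364) -> (1.364,3.364) [heading=180, draw]
LT 90: heading 180 -> 270
Final: pos=(1.364,3.364), heading=270, 5 segment(s) drawn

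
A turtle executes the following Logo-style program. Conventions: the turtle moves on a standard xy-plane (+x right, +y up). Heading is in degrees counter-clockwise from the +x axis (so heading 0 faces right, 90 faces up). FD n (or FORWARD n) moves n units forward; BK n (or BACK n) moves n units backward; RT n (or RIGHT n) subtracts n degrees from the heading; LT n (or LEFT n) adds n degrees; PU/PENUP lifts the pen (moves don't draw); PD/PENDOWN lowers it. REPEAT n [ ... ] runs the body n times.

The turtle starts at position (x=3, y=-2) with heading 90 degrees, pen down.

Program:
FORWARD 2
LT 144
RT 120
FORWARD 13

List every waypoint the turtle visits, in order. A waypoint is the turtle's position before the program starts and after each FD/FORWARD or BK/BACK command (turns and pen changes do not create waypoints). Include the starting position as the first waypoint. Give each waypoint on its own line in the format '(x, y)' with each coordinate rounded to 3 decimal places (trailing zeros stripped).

Executing turtle program step by step:
Start: pos=(3,-2), heading=90, pen down
FD 2: (3,-2) -> (3,0) [heading=90, draw]
LT 144: heading 90 -> 234
RT 120: heading 234 -> 114
FD 13: (3,0) -> (-2.288,11.876) [heading=114, draw]
Final: pos=(-2.288,11.876), heading=114, 2 segment(s) drawn
Waypoints (3 total):
(3, -2)
(3, 0)
(-2.288, 11.876)

Answer: (3, -2)
(3, 0)
(-2.288, 11.876)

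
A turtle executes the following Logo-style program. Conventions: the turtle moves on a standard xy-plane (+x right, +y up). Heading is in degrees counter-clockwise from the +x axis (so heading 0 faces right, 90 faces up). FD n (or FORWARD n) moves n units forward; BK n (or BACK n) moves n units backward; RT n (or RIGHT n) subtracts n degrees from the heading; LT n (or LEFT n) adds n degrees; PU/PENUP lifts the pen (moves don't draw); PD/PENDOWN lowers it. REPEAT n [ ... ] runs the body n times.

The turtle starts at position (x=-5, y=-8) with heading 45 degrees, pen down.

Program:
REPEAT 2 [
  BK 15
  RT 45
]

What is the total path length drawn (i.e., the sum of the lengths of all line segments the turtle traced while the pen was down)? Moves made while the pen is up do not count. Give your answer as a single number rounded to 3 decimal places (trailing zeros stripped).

Executing turtle program step by step:
Start: pos=(-5,-8), heading=45, pen down
REPEAT 2 [
  -- iteration 1/2 --
  BK 15: (-5,-8) -> (-15.607,-18.607) [heading=45, draw]
  RT 45: heading 45 -> 0
  -- iteration 2/2 --
  BK 15: (-15.607,-18.607) -> (-30.607,-18.607) [heading=0, draw]
  RT 45: heading 0 -> 315
]
Final: pos=(-30.607,-18.607), heading=315, 2 segment(s) drawn

Segment lengths:
  seg 1: (-5,-8) -> (-15.607,-18.607), length = 15
  seg 2: (-15.607,-18.607) -> (-30.607,-18.607), length = 15
Total = 30

Answer: 30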